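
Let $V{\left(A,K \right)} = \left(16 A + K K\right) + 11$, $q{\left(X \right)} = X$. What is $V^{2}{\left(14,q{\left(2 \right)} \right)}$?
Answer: $57121$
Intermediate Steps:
$V{\left(A,K \right)} = 11 + K^{2} + 16 A$ ($V{\left(A,K \right)} = \left(16 A + K^{2}\right) + 11 = \left(K^{2} + 16 A\right) + 11 = 11 + K^{2} + 16 A$)
$V^{2}{\left(14,q{\left(2 \right)} \right)} = \left(11 + 2^{2} + 16 \cdot 14\right)^{2} = \left(11 + 4 + 224\right)^{2} = 239^{2} = 57121$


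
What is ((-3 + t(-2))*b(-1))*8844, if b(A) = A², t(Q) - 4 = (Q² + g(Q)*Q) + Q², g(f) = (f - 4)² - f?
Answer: -592548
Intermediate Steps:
g(f) = (-4 + f)² - f
t(Q) = 4 + 2*Q² + Q*((-4 + Q)² - Q) (t(Q) = 4 + ((Q² + ((-4 + Q)² - Q)*Q) + Q²) = 4 + ((Q² + Q*((-4 + Q)² - Q)) + Q²) = 4 + (2*Q² + Q*((-4 + Q)² - Q)) = 4 + 2*Q² + Q*((-4 + Q)² - Q))
((-3 + t(-2))*b(-1))*8844 = ((-3 + (4 + (-2)³ - 7*(-2)² + 16*(-2)))*(-1)²)*8844 = ((-3 + (4 - 8 - 7*4 - 32))*1)*8844 = ((-3 + (4 - 8 - 28 - 32))*1)*8844 = ((-3 - 64)*1)*8844 = -67*1*8844 = -67*8844 = -592548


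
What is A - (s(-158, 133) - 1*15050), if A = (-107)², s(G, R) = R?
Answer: 26366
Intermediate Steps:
A = 11449
A - (s(-158, 133) - 1*15050) = 11449 - (133 - 1*15050) = 11449 - (133 - 15050) = 11449 - 1*(-14917) = 11449 + 14917 = 26366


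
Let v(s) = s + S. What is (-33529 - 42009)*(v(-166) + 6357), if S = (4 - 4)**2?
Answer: -467655758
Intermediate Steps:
S = 0 (S = 0**2 = 0)
v(s) = s (v(s) = s + 0 = s)
(-33529 - 42009)*(v(-166) + 6357) = (-33529 - 42009)*(-166 + 6357) = -75538*6191 = -467655758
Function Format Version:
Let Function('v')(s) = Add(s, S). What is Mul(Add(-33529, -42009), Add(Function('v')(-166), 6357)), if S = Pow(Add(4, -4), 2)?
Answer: -467655758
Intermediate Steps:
S = 0 (S = Pow(0, 2) = 0)
Function('v')(s) = s (Function('v')(s) = Add(s, 0) = s)
Mul(Add(-33529, -42009), Add(Function('v')(-166), 6357)) = Mul(Add(-33529, -42009), Add(-166, 6357)) = Mul(-75538, 6191) = -467655758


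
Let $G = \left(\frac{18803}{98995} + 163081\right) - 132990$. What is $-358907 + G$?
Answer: $- \frac{32551121117}{98995} \approx -3.2882 \cdot 10^{5}$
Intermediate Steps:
$G = \frac{2978877348}{98995}$ ($G = \left(18803 \cdot \frac{1}{98995} + 163081\right) - 132990 = \left(\frac{18803}{98995} + 163081\right) - 132990 = \frac{16144222398}{98995} - 132990 = \frac{2978877348}{98995} \approx 30091.0$)
$-358907 + G = -358907 + \frac{2978877348}{98995} = - \frac{32551121117}{98995}$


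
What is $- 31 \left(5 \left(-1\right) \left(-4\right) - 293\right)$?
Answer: $8463$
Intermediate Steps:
$- 31 \left(5 \left(-1\right) \left(-4\right) - 293\right) = - 31 \left(\left(-5\right) \left(-4\right) - 293\right) = - 31 \left(20 - 293\right) = \left(-31\right) \left(-273\right) = 8463$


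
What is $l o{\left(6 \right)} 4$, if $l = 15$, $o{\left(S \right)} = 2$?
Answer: $120$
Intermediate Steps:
$l o{\left(6 \right)} 4 = 15 \cdot 2 \cdot 4 = 30 \cdot 4 = 120$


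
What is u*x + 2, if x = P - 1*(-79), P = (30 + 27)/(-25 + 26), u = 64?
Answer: 8706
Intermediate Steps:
P = 57 (P = 57/1 = 57*1 = 57)
x = 136 (x = 57 - 1*(-79) = 57 + 79 = 136)
u*x + 2 = 64*136 + 2 = 8704 + 2 = 8706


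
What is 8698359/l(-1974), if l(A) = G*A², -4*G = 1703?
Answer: -2899453/553003269 ≈ -0.0052431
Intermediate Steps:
G = -1703/4 (G = -¼*1703 = -1703/4 ≈ -425.75)
l(A) = -1703*A²/4
8698359/l(-1974) = 8698359/((-1703/4*(-1974)²)) = 8698359/((-1703/4*3896676)) = 8698359/(-1659009807) = 8698359*(-1/1659009807) = -2899453/553003269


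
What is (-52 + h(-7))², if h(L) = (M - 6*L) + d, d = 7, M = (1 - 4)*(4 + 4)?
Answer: 729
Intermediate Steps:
M = -24 (M = -3*8 = -24)
h(L) = -17 - 6*L (h(L) = (-24 - 6*L) + 7 = -17 - 6*L)
(-52 + h(-7))² = (-52 + (-17 - 6*(-7)))² = (-52 + (-17 + 42))² = (-52 + 25)² = (-27)² = 729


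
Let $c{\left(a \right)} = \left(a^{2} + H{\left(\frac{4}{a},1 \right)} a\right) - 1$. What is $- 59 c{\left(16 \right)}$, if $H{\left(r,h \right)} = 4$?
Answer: $-18821$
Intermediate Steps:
$c{\left(a \right)} = -1 + a^{2} + 4 a$ ($c{\left(a \right)} = \left(a^{2} + 4 a\right) - 1 = -1 + a^{2} + 4 a$)
$- 59 c{\left(16 \right)} = - 59 \left(-1 + 16^{2} + 4 \cdot 16\right) = - 59 \left(-1 + 256 + 64\right) = \left(-59\right) 319 = -18821$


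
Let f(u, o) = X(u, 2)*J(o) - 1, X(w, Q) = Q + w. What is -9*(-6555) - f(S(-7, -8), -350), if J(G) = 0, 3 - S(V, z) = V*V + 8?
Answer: 58996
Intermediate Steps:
S(V, z) = -5 - V² (S(V, z) = 3 - (V*V + 8) = 3 - (V² + 8) = 3 - (8 + V²) = 3 + (-8 - V²) = -5 - V²)
f(u, o) = -1 (f(u, o) = (2 + u)*0 - 1 = 0 - 1 = -1)
-9*(-6555) - f(S(-7, -8), -350) = -9*(-6555) - 1*(-1) = 58995 + 1 = 58996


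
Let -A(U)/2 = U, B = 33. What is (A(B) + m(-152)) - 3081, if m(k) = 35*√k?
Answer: -3147 + 70*I*√38 ≈ -3147.0 + 431.51*I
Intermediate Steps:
A(U) = -2*U
(A(B) + m(-152)) - 3081 = (-2*33 + 35*√(-152)) - 3081 = (-66 + 35*(2*I*√38)) - 3081 = (-66 + 70*I*√38) - 3081 = -3147 + 70*I*√38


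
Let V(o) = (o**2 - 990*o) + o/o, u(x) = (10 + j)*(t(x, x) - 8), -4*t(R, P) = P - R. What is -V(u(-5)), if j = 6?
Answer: -143105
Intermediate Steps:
t(R, P) = -P/4 + R/4 (t(R, P) = -(P - R)/4 = -P/4 + R/4)
u(x) = -128 (u(x) = (10 + 6)*((-x/4 + x/4) - 8) = 16*(0 - 8) = 16*(-8) = -128)
V(o) = 1 + o**2 - 990*o (V(o) = (o**2 - 990*o) + 1 = 1 + o**2 - 990*o)
-V(u(-5)) = -(1 + (-128)**2 - 990*(-128)) = -(1 + 16384 + 126720) = -1*143105 = -143105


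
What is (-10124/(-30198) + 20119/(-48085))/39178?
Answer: -1023229/482112126930 ≈ -2.1224e-6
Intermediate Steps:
(-10124/(-30198) + 20119/(-48085))/39178 = (-10124*(-1/30198) + 20119*(-1/48085))*(1/39178) = (5062/15099 - 341/815)*(1/39178) = -1023229/12305685*1/39178 = -1023229/482112126930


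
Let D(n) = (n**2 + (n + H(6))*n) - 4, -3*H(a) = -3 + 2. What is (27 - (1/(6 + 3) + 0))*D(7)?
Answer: 69938/27 ≈ 2590.3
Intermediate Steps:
H(a) = 1/3 (H(a) = -(-3 + 2)/3 = -1/3*(-1) = 1/3)
D(n) = -4 + n**2 + n*(1/3 + n) (D(n) = (n**2 + (n + 1/3)*n) - 4 = (n**2 + (1/3 + n)*n) - 4 = (n**2 + n*(1/3 + n)) - 4 = -4 + n**2 + n*(1/3 + n))
(27 - (1/(6 + 3) + 0))*D(7) = (27 - (1/(6 + 3) + 0))*(-4 + 2*7**2 + (1/3)*7) = (27 - (1/9 + 0))*(-4 + 2*49 + 7/3) = (27 - (1/9 + 0))*(-4 + 98 + 7/3) = (27 - 1*1/9)*(289/3) = (27 - 1/9)*(289/3) = (242/9)*(289/3) = 69938/27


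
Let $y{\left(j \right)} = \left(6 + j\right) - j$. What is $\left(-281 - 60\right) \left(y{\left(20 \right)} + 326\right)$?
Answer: $-113212$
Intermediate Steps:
$y{\left(j \right)} = 6$
$\left(-281 - 60\right) \left(y{\left(20 \right)} + 326\right) = \left(-281 - 60\right) \left(6 + 326\right) = \left(-341\right) 332 = -113212$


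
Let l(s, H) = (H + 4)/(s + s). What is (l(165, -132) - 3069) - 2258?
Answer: -879019/165 ≈ -5327.4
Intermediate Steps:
l(s, H) = (4 + H)/(2*s) (l(s, H) = (4 + H)/((2*s)) = (4 + H)*(1/(2*s)) = (4 + H)/(2*s))
(l(165, -132) - 3069) - 2258 = ((1/2)*(4 - 132)/165 - 3069) - 2258 = ((1/2)*(1/165)*(-128) - 3069) - 2258 = (-64/165 - 3069) - 2258 = -506449/165 - 2258 = -879019/165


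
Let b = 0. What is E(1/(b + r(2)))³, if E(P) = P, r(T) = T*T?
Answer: 1/64 ≈ 0.015625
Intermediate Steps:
r(T) = T²
E(1/(b + r(2)))³ = (1/(0 + 2²))³ = (1/(0 + 4))³ = (1/4)³ = (¼)³ = 1/64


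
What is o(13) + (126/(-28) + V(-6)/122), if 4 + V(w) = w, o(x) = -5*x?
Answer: -8489/122 ≈ -69.582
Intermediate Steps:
V(w) = -4 + w
o(13) + (126/(-28) + V(-6)/122) = -5*13 + (126/(-28) + (-4 - 6)/122) = -65 + (126*(-1/28) - 10*1/122) = -65 + (-9/2 - 5/61) = -65 - 559/122 = -8489/122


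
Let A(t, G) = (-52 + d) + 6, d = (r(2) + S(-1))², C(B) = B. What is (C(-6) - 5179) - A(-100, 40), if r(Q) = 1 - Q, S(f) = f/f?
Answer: -5139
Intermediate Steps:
S(f) = 1
d = 0 (d = ((1 - 1*2) + 1)² = ((1 - 2) + 1)² = (-1 + 1)² = 0² = 0)
A(t, G) = -46 (A(t, G) = (-52 + 0) + 6 = -52 + 6 = -46)
(C(-6) - 5179) - A(-100, 40) = (-6 - 5179) - 1*(-46) = -5185 + 46 = -5139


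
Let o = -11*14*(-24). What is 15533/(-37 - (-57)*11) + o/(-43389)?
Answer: 223926899/8533170 ≈ 26.242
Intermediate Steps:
o = 3696 (o = -154*(-24) = 3696)
15533/(-37 - (-57)*11) + o/(-43389) = 15533/(-37 - (-57)*11) + 3696/(-43389) = 15533/(-37 - 57*(-11)) + 3696*(-1/43389) = 15533/(-37 + 627) - 1232/14463 = 15533/590 - 1232/14463 = 223926899/8533170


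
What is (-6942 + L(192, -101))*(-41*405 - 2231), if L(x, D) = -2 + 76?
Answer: 129365648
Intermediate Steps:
L(x, D) = 74
(-6942 + L(192, -101))*(-41*405 - 2231) = (-6942 + 74)*(-41*405 - 2231) = -6868*(-16605 - 2231) = -6868*(-18836) = 129365648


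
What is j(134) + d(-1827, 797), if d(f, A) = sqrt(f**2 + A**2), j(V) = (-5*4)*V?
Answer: -2680 + sqrt(3973138) ≈ -686.73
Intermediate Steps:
j(V) = -20*V
d(f, A) = sqrt(A**2 + f**2)
j(134) + d(-1827, 797) = -20*134 + sqrt(797**2 + (-1827)**2) = -2680 + sqrt(635209 + 3337929) = -2680 + sqrt(3973138)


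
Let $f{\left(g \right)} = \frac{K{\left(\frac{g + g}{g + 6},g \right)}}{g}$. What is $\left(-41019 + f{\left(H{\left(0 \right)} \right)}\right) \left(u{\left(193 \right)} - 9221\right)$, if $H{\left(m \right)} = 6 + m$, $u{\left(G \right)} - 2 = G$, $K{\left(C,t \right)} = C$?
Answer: $\frac{1110707969}{3} \approx 3.7024 \cdot 10^{8}$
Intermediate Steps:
$u{\left(G \right)} = 2 + G$
$f{\left(g \right)} = \frac{2}{6 + g}$ ($f{\left(g \right)} = \frac{\left(g + g\right) \frac{1}{g + 6}}{g} = \frac{2 g \frac{1}{6 + g}}{g} = \frac{2}{6 + g}$)
$\left(-41019 + f{\left(H{\left(0 \right)} \right)}\right) \left(u{\left(193 \right)} - 9221\right) = \left(-41019 + \frac{2}{6 + \left(6 + 0\right)}\right) \left(\left(2 + 193\right) - 9221\right) = \left(-41019 + \frac{2}{6 + 6}\right) \left(195 - 9221\right) = \left(-41019 + \frac{2}{12}\right) \left(-9026\right) = \left(-41019 + 2 \cdot \frac{1}{12}\right) \left(-9026\right) = \left(-41019 + \frac{1}{6}\right) \left(-9026\right) = \left(- \frac{246113}{6}\right) \left(-9026\right) = \frac{1110707969}{3}$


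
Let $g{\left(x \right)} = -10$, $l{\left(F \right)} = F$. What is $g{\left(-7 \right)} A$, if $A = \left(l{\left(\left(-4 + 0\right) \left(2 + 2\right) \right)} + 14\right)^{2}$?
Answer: $-40$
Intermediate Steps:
$A = 4$ ($A = \left(\left(-4 + 0\right) \left(2 + 2\right) + 14\right)^{2} = \left(\left(-4\right) 4 + 14\right)^{2} = \left(-16 + 14\right)^{2} = \left(-2\right)^{2} = 4$)
$g{\left(-7 \right)} A = \left(-10\right) 4 = -40$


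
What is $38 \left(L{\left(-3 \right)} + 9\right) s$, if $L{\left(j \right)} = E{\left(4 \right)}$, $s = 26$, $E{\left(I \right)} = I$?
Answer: $12844$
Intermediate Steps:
$L{\left(j \right)} = 4$
$38 \left(L{\left(-3 \right)} + 9\right) s = 38 \left(4 + 9\right) 26 = 38 \cdot 13 \cdot 26 = 494 \cdot 26 = 12844$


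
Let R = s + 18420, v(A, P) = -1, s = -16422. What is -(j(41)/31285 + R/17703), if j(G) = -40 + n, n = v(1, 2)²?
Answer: -6868557/61537595 ≈ -0.11162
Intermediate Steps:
n = 1 (n = (-1)² = 1)
R = 1998 (R = -16422 + 18420 = 1998)
j(G) = -39 (j(G) = -40 + 1 = -39)
-(j(41)/31285 + R/17703) = -(-39/31285 + 1998/17703) = -(-39*1/31285 + 1998*(1/17703)) = -(-39/31285 + 222/1967) = -1*6868557/61537595 = -6868557/61537595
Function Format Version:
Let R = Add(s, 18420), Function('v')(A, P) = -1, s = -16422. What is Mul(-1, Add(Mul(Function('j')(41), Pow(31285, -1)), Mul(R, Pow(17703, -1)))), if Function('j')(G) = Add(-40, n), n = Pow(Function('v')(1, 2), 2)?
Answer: Rational(-6868557, 61537595) ≈ -0.11162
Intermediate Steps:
n = 1 (n = Pow(-1, 2) = 1)
R = 1998 (R = Add(-16422, 18420) = 1998)
Function('j')(G) = -39 (Function('j')(G) = Add(-40, 1) = -39)
Mul(-1, Add(Mul(Function('j')(41), Pow(31285, -1)), Mul(R, Pow(17703, -1)))) = Mul(-1, Add(Mul(-39, Pow(31285, -1)), Mul(1998, Pow(17703, -1)))) = Mul(-1, Add(Mul(-39, Rational(1, 31285)), Mul(1998, Rational(1, 17703)))) = Mul(-1, Add(Rational(-39, 31285), Rational(222, 1967))) = Mul(-1, Rational(6868557, 61537595)) = Rational(-6868557, 61537595)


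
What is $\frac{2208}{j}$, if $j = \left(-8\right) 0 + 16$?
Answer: $138$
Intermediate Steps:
$j = 16$ ($j = 0 + 16 = 16$)
$\frac{2208}{j} = \frac{2208}{16} = 2208 \cdot \frac{1}{16} = 138$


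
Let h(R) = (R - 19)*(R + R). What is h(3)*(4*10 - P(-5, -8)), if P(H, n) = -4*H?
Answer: -1920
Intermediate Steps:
h(R) = 2*R*(-19 + R) (h(R) = (-19 + R)*(2*R) = 2*R*(-19 + R))
h(3)*(4*10 - P(-5, -8)) = (2*3*(-19 + 3))*(4*10 - (-4)*(-5)) = (2*3*(-16))*(40 - 1*20) = -96*(40 - 20) = -96*20 = -1920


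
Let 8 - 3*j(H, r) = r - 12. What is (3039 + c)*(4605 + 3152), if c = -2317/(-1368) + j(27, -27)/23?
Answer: 742296953983/31464 ≈ 2.3592e+7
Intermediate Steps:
j(H, r) = 20/3 - r/3 (j(H, r) = 8/3 - (r - 12)/3 = 8/3 - (-12 + r)/3 = 8/3 + (4 - r/3) = 20/3 - r/3)
c = 74723/31464 (c = -2317/(-1368) + (20/3 - 1/3*(-27))/23 = -2317*(-1/1368) + (20/3 + 9)*(1/23) = 2317/1368 + (47/3)*(1/23) = 2317/1368 + 47/69 = 74723/31464 ≈ 2.3749)
(3039 + c)*(4605 + 3152) = (3039 + 74723/31464)*(4605 + 3152) = (95693819/31464)*7757 = 742296953983/31464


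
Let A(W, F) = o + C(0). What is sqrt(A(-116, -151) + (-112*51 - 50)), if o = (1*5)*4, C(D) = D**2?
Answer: 3*I*sqrt(638) ≈ 75.776*I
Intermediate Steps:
o = 20 (o = 5*4 = 20)
A(W, F) = 20 (A(W, F) = 20 + 0**2 = 20 + 0 = 20)
sqrt(A(-116, -151) + (-112*51 - 50)) = sqrt(20 + (-112*51 - 50)) = sqrt(20 + (-5712 - 50)) = sqrt(20 - 5762) = sqrt(-5742) = 3*I*sqrt(638)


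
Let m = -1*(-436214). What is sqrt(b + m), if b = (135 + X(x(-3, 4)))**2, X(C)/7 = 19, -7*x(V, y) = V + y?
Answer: sqrt(508038) ≈ 712.77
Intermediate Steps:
x(V, y) = -V/7 - y/7 (x(V, y) = -(V + y)/7 = -V/7 - y/7)
X(C) = 133 (X(C) = 7*19 = 133)
m = 436214
b = 71824 (b = (135 + 133)**2 = 268**2 = 71824)
sqrt(b + m) = sqrt(71824 + 436214) = sqrt(508038)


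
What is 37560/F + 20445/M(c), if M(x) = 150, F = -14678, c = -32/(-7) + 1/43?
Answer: 9815257/73390 ≈ 133.74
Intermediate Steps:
c = 1383/301 (c = -32*(-⅐) + 1*(1/43) = 32/7 + 1/43 = 1383/301 ≈ 4.5947)
37560/F + 20445/M(c) = 37560/(-14678) + 20445/150 = 37560*(-1/14678) + 20445*(1/150) = -18780/7339 + 1363/10 = 9815257/73390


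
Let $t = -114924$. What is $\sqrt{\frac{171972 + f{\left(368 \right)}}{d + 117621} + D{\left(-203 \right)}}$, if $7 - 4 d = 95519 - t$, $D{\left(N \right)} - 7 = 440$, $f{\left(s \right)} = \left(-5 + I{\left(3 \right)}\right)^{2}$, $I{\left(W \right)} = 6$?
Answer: $\frac{\sqrt{475113173261}}{32506} \approx 21.205$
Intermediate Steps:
$f{\left(s \right)} = 1$ ($f{\left(s \right)} = \left(-5 + 6\right)^{2} = 1^{2} = 1$)
$D{\left(N \right)} = 447$ ($D{\left(N \right)} = 7 + 440 = 447$)
$d = -52609$ ($d = \frac{7}{4} - \frac{95519 - -114924}{4} = \frac{7}{4} - \frac{95519 + 114924}{4} = \frac{7}{4} - \frac{210443}{4} = -52609$)
$\sqrt{\frac{171972 + f{\left(368 \right)}}{d + 117621} + D{\left(-203 \right)}} = \sqrt{\frac{171972 + 1}{-52609 + 117621} + 447} = \sqrt{\frac{171973}{65012} + 447} = \sqrt{\frac{29232337}{65012}} = \frac{\sqrt{475113173261}}{32506}$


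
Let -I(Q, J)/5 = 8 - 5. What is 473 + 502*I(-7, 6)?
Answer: -7057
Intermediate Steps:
I(Q, J) = -15 (I(Q, J) = -5*(8 - 5) = -5*3 = -15)
473 + 502*I(-7, 6) = 473 + 502*(-15) = 473 - 7530 = -7057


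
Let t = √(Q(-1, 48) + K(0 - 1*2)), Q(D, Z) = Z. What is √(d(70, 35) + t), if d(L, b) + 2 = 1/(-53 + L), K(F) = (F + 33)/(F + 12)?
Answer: √(-56100 + 2890*√5110)/170 ≈ 2.2819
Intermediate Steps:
K(F) = (33 + F)/(12 + F)
t = √5110/10 (t = √(48 + (33 + (0 - 1*2))/(12 + (0 - 1*2))) = √(48 + (33 + (0 - 2))/(12 + (0 - 2))) = √(48 + (33 - 2)/(12 - 2)) = √(48 + 31/10) = √(511/10) = √5110/10 ≈ 7.1484)
d(L, b) = -2 + 1/(-53 + L)
√(d(70, 35) + t) = √((107 - 2*70)/(-53 + 70) + √5110/10) = √((107 - 140)/17 + √5110/10) = √((1/17)*(-33) + √5110/10) = √(-33/17 + √5110/10)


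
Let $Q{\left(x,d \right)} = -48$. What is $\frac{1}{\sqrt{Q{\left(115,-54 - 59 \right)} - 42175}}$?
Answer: $- \frac{i \sqrt{42223}}{42223} \approx - 0.0048666 i$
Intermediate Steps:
$\frac{1}{\sqrt{Q{\left(115,-54 - 59 \right)} - 42175}} = \frac{1}{\sqrt{-48 - 42175}} = \frac{1}{\sqrt{-42223}} = \frac{1}{i \sqrt{42223}} = - \frac{i \sqrt{42223}}{42223}$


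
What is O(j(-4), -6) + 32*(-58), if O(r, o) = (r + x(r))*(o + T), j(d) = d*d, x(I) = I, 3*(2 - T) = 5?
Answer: -6112/3 ≈ -2037.3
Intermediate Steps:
T = 1/3 (T = 2 - 1/3*5 = 2 - 5/3 = 1/3 ≈ 0.33333)
j(d) = d**2
O(r, o) = 2*r*(1/3 + o) (O(r, o) = (r + r)*(o + 1/3) = (2*r)*(1/3 + o) = 2*r*(1/3 + o))
O(j(-4), -6) + 32*(-58) = (2/3)*(-4)**2*(1 + 3*(-6)) + 32*(-58) = (2/3)*16*(1 - 18) - 1856 = (2/3)*16*(-17) - 1856 = -544/3 - 1856 = -6112/3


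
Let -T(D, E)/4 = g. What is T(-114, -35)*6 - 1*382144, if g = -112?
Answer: -379456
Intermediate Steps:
T(D, E) = 448 (T(D, E) = -4*(-112) = 448)
T(-114, -35)*6 - 1*382144 = 448*6 - 1*382144 = 2688 - 382144 = -379456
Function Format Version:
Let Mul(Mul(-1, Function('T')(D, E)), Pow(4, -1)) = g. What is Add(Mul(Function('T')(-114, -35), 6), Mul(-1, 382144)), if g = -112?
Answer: -379456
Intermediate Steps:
Function('T')(D, E) = 448 (Function('T')(D, E) = Mul(-4, -112) = 448)
Add(Mul(Function('T')(-114, -35), 6), Mul(-1, 382144)) = Add(Mul(448, 6), Mul(-1, 382144)) = Add(2688, -382144) = -379456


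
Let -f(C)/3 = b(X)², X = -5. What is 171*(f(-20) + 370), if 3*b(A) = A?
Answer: 61845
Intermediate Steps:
b(A) = A/3
f(C) = -25/3 (f(C) = -3*((⅓)*(-5))² = -3*(-5/3)² = -3*25/9 = -25/3)
171*(f(-20) + 370) = 171*(-25/3 + 370) = 171*(1085/3) = 61845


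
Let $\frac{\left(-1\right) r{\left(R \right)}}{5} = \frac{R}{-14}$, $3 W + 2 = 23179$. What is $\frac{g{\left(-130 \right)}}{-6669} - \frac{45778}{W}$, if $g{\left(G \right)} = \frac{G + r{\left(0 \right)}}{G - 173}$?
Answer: $- \frac{21347291396}{3602609703} \approx -5.9255$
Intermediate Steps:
$W = \frac{23177}{3}$ ($W = - \frac{2}{3} + \frac{1}{3} \cdot 23179 = - \frac{2}{3} + \frac{23179}{3} = \frac{23177}{3} \approx 7725.7$)
$r{\left(R \right)} = \frac{5 R}{14}$ ($r{\left(R \right)} = - 5 \frac{R}{-14} = - 5 R \left(- \frac{1}{14}\right) = - 5 \left(- \frac{R}{14}\right) = \frac{5 R}{14}$)
$g{\left(G \right)} = \frac{G}{-173 + G}$ ($g{\left(G \right)} = \frac{G + \frac{5}{14} \cdot 0}{G - 173} = \frac{G + 0}{-173 + G} = \frac{G}{-173 + G}$)
$\frac{g{\left(-130 \right)}}{-6669} - \frac{45778}{W} = \frac{\left(-130\right) \frac{1}{-173 - 130}}{-6669} - \frac{45778}{\frac{23177}{3}} = - \frac{130}{-303} \left(- \frac{1}{6669}\right) - \frac{137334}{23177} = \left(-130\right) \left(- \frac{1}{303}\right) \left(- \frac{1}{6669}\right) - \frac{137334}{23177} = \frac{130}{303} \left(- \frac{1}{6669}\right) - \frac{137334}{23177} = - \frac{10}{155439} - \frac{137334}{23177} = - \frac{21347291396}{3602609703}$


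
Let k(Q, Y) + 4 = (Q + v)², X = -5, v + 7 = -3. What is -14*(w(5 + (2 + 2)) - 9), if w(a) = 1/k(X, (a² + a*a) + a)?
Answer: 27832/221 ≈ 125.94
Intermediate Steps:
v = -10 (v = -7 - 3 = -10)
k(Q, Y) = -4 + (-10 + Q)² (k(Q, Y) = -4 + (Q - 10)² = -4 + (-10 + Q)²)
w(a) = 1/221 (w(a) = 1/(-4 + (-10 - 5)²) = 1/(-4 + (-15)²) = 1/(-4 + 225) = 1/221)
-14*(w(5 + (2 + 2)) - 9) = -14*(1/221 - 9) = -14*(-1988/221) = 27832/221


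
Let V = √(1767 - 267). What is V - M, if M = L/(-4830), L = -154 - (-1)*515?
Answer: 361/4830 + 10*√15 ≈ 38.805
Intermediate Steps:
L = 361 (L = -154 - 1*(-515) = -154 + 515 = 361)
M = -361/4830 (M = 361/(-4830) = 361*(-1/4830) = -361/4830 ≈ -0.074741)
V = 10*√15 (V = √1500 = 10*√15 ≈ 38.730)
V - M = 10*√15 - 1*(-361/4830) = 10*√15 + 361/4830 = 361/4830 + 10*√15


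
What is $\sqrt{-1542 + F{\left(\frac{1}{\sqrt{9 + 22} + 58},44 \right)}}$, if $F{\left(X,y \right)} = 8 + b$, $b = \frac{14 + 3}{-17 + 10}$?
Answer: $\frac{3 i \sqrt{8365}}{7} \approx 39.197 i$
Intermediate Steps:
$b = - \frac{17}{7}$ ($b = \frac{17}{-7} = 17 \left(- \frac{1}{7}\right) = - \frac{17}{7} \approx -2.4286$)
$F{\left(X,y \right)} = \frac{39}{7}$ ($F{\left(X,y \right)} = 8 - \frac{17}{7} = \frac{39}{7}$)
$\sqrt{-1542 + F{\left(\frac{1}{\sqrt{9 + 22} + 58},44 \right)}} = \sqrt{-1542 + \frac{39}{7}} = \sqrt{- \frac{10755}{7}} = \frac{3 i \sqrt{8365}}{7}$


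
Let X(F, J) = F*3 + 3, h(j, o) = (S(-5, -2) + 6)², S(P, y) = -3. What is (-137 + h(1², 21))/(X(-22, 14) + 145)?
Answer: -64/41 ≈ -1.5610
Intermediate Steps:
h(j, o) = 9 (h(j, o) = (-3 + 6)² = 3² = 9)
X(F, J) = 3 + 3*F (X(F, J) = 3*F + 3 = 3 + 3*F)
(-137 + h(1², 21))/(X(-22, 14) + 145) = (-137 + 9)/((3 + 3*(-22)) + 145) = -128/((3 - 66) + 145) = -128/(-63 + 145) = -128/82 = -128*1/82 = -64/41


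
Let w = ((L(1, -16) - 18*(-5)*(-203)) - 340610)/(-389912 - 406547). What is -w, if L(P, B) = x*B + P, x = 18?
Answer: -359167/796459 ≈ -0.45095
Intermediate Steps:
L(P, B) = P + 18*B (L(P, B) = 18*B + P = P + 18*B)
w = 359167/796459 (w = (((1 + 18*(-16)) - 18*(-5)*(-203)) - 340610)/(-389912 - 406547) = (((1 - 288) + 90*(-203)) - 340610)/(-796459) = ((-287 - 18270) - 340610)*(-1/796459) = (-18557 - 340610)*(-1/796459) = -359167*(-1/796459) = 359167/796459 ≈ 0.45095)
-w = -1*359167/796459 = -359167/796459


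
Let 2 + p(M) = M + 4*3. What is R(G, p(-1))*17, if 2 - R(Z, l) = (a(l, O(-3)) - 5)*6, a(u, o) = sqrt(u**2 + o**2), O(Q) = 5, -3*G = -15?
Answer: 544 - 102*sqrt(106) ≈ -506.15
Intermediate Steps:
G = 5 (G = -1/3*(-15) = 5)
p(M) = 10 + M (p(M) = -2 + (M + 4*3) = -2 + (M + 12) = -2 + (12 + M) = 10 + M)
a(u, o) = sqrt(o**2 + u**2)
R(Z, l) = 32 - 6*sqrt(25 + l**2) (R(Z, l) = 2 - (sqrt(5**2 + l**2) - 5)*6 = 2 - (sqrt(25 + l**2) - 5)*6 = 2 - (-5 + sqrt(25 + l**2))*6 = 2 - (-30 + 6*sqrt(25 + l**2)) = 2 + (30 - 6*sqrt(25 + l**2)) = 32 - 6*sqrt(25 + l**2))
R(G, p(-1))*17 = (32 - 6*sqrt(25 + (10 - 1)**2))*17 = (32 - 6*sqrt(25 + 9**2))*17 = (32 - 6*sqrt(25 + 81))*17 = (32 - 6*sqrt(106))*17 = 544 - 102*sqrt(106)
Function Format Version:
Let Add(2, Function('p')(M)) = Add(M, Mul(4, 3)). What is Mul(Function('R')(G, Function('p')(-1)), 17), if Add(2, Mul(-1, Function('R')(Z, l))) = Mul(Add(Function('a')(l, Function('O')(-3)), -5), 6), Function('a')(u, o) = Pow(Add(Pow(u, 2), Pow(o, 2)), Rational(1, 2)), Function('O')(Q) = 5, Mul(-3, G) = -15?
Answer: Add(544, Mul(-102, Pow(106, Rational(1, 2)))) ≈ -506.15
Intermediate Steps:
G = 5 (G = Mul(Rational(-1, 3), -15) = 5)
Function('p')(M) = Add(10, M) (Function('p')(M) = Add(-2, Add(M, Mul(4, 3))) = Add(-2, Add(M, 12)) = Add(-2, Add(12, M)) = Add(10, M))
Function('a')(u, o) = Pow(Add(Pow(o, 2), Pow(u, 2)), Rational(1, 2))
Function('R')(Z, l) = Add(32, Mul(-6, Pow(Add(25, Pow(l, 2)), Rational(1, 2)))) (Function('R')(Z, l) = Add(2, Mul(-1, Mul(Add(Pow(Add(Pow(5, 2), Pow(l, 2)), Rational(1, 2)), -5), 6))) = Add(2, Mul(-1, Mul(Add(Pow(Add(25, Pow(l, 2)), Rational(1, 2)), -5), 6))) = Add(2, Mul(-1, Mul(Add(-5, Pow(Add(25, Pow(l, 2)), Rational(1, 2))), 6))) = Add(2, Mul(-1, Add(-30, Mul(6, Pow(Add(25, Pow(l, 2)), Rational(1, 2)))))) = Add(2, Add(30, Mul(-6, Pow(Add(25, Pow(l, 2)), Rational(1, 2))))) = Add(32, Mul(-6, Pow(Add(25, Pow(l, 2)), Rational(1, 2)))))
Mul(Function('R')(G, Function('p')(-1)), 17) = Mul(Add(32, Mul(-6, Pow(Add(25, Pow(Add(10, -1), 2)), Rational(1, 2)))), 17) = Mul(Add(32, Mul(-6, Pow(Add(25, Pow(9, 2)), Rational(1, 2)))), 17) = Mul(Add(32, Mul(-6, Pow(Add(25, 81), Rational(1, 2)))), 17) = Mul(Add(32, Mul(-6, Pow(106, Rational(1, 2)))), 17) = Add(544, Mul(-102, Pow(106, Rational(1, 2))))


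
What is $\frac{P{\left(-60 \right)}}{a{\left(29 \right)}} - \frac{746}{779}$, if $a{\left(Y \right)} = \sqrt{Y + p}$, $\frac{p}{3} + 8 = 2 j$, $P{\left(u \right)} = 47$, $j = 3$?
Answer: $- \frac{746}{779} + \frac{47 \sqrt{23}}{23} \approx 8.8425$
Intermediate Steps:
$p = -6$ ($p = -24 + 3 \cdot 2 \cdot 3 = -24 + 3 \cdot 6 = -24 + 18 = -6$)
$a{\left(Y \right)} = \sqrt{-6 + Y}$ ($a{\left(Y \right)} = \sqrt{Y - 6} = \sqrt{-6 + Y}$)
$\frac{P{\left(-60 \right)}}{a{\left(29 \right)}} - \frac{746}{779} = \frac{47}{\sqrt{-6 + 29}} - \frac{746}{779} = \frac{47}{\sqrt{23}} - \frac{746}{779} = 47 \frac{\sqrt{23}}{23} - \frac{746}{779} = \frac{47 \sqrt{23}}{23} - \frac{746}{779} = - \frac{746}{779} + \frac{47 \sqrt{23}}{23}$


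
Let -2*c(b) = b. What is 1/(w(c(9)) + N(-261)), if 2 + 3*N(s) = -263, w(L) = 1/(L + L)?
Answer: -9/796 ≈ -0.011307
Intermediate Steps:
c(b) = -b/2
w(L) = 1/(2*L)
N(s) = -265/3 (N(s) = -⅔ + (⅓)*(-263) = -⅔ - 263/3 = -265/3)
1/(w(c(9)) + N(-261)) = 1/(1/(2*((-½*9))) - 265/3) = 1/(1/(2*(-9/2)) - 265/3) = 1/((½)*(-2/9) - 265/3) = 1/(-⅑ - 265/3) = 1/(-796/9) = -9/796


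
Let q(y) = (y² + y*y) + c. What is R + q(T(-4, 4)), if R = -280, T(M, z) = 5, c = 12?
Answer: -218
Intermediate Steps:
q(y) = 12 + 2*y² (q(y) = (y² + y*y) + 12 = (y² + y²) + 12 = 2*y² + 12 = 12 + 2*y²)
R + q(T(-4, 4)) = -280 + (12 + 2*5²) = -280 + (12 + 2*25) = -280 + (12 + 50) = -280 + 62 = -218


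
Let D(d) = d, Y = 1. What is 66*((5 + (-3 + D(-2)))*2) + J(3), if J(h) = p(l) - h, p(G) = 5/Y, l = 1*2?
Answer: 2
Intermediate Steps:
l = 2
p(G) = 5 (p(G) = 5/1 = 5*1 = 5)
J(h) = 5 - h
66*((5 + (-3 + D(-2)))*2) + J(3) = 66*((5 + (-3 - 2))*2) + (5 - 1*3) = 66*((5 - 5)*2) + (5 - 3) = 66*(0*2) + 2 = 66*0 + 2 = 0 + 2 = 2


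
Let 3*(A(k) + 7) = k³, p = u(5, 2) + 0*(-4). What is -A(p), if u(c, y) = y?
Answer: 13/3 ≈ 4.3333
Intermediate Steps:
p = 2 (p = 2 + 0*(-4) = 2 + 0 = 2)
A(k) = -7 + k³/3
-A(p) = -(-7 + (⅓)*2³) = -(-7 + (⅓)*8) = -(-7 + 8/3) = -1*(-13/3) = 13/3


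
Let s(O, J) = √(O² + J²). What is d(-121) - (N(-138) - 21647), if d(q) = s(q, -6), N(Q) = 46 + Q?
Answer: 21739 + √14677 ≈ 21860.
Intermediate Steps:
s(O, J) = √(J² + O²)
d(q) = √(36 + q²) (d(q) = √((-6)² + q²) = √(36 + q²))
d(-121) - (N(-138) - 21647) = √(36 + (-121)²) - ((46 - 138) - 21647) = √(36 + 14641) - (-92 - 21647) = √14677 - 1*(-21739) = √14677 + 21739 = 21739 + √14677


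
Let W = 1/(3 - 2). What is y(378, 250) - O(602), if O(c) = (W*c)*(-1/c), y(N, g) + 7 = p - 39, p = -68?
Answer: -113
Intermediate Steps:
W = 1 (W = 1/1 = 1)
y(N, g) = -114 (y(N, g) = -7 + (-68 - 39) = -7 - 107 = -114)
O(c) = -1 (O(c) = (1*c)*(-1/c) = c*(-1/c) = -1)
y(378, 250) - O(602) = -114 - 1*(-1) = -114 + 1 = -113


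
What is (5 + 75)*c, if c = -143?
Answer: -11440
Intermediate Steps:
(5 + 75)*c = (5 + 75)*(-143) = 80*(-143) = -11440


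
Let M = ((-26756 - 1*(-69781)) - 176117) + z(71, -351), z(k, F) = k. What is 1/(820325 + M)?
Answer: 1/687304 ≈ 1.4550e-6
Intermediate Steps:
M = -133021 (M = ((-26756 - 1*(-69781)) - 176117) + 71 = ((-26756 + 69781) - 176117) + 71 = (43025 - 176117) + 71 = -133092 + 71 = -133021)
1/(820325 + M) = 1/(820325 - 133021) = 1/687304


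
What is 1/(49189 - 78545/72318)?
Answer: 72318/3557171557 ≈ 2.0330e-5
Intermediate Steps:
1/(49189 - 78545/72318) = 1/(3557171557/72318) = 72318/3557171557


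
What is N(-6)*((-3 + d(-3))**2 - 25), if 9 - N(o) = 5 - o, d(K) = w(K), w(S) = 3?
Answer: 50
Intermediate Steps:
d(K) = 3
N(o) = 4 + o (N(o) = 9 - (5 - o) = 9 + (-5 + o) = 4 + o)
N(-6)*((-3 + d(-3))**2 - 25) = (4 - 6)*((-3 + 3)**2 - 25) = -2*(0**2 - 25) = -2*(0 - 25) = -2*(-25) = 50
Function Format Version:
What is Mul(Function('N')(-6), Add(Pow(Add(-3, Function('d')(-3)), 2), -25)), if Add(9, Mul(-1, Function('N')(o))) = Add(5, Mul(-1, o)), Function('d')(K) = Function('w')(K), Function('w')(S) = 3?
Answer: 50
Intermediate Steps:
Function('d')(K) = 3
Function('N')(o) = Add(4, o) (Function('N')(o) = Add(9, Mul(-1, Add(5, Mul(-1, o)))) = Add(9, Add(-5, o)) = Add(4, o))
Mul(Function('N')(-6), Add(Pow(Add(-3, Function('d')(-3)), 2), -25)) = Mul(Add(4, -6), Add(Pow(Add(-3, 3), 2), -25)) = Mul(-2, Add(Pow(0, 2), -25)) = Mul(-2, Add(0, -25)) = Mul(-2, -25) = 50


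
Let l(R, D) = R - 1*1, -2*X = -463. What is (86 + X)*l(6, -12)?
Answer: 3175/2 ≈ 1587.5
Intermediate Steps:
X = 463/2 (X = -1/2*(-463) = 463/2 ≈ 231.50)
l(R, D) = -1 + R (l(R, D) = R - 1 = -1 + R)
(86 + X)*l(6, -12) = (86 + 463/2)*(-1 + 6) = (635/2)*5 = 3175/2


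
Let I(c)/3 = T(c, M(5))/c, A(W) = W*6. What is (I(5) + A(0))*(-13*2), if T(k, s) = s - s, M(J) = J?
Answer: 0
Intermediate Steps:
A(W) = 6*W
T(k, s) = 0
I(c) = 0 (I(c) = 3*(0/c) = 3*0 = 0)
(I(5) + A(0))*(-13*2) = (0 + 6*0)*(-13*2) = (0 + 0)*(-26) = 0*(-26) = 0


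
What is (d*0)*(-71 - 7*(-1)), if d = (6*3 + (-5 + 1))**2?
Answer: 0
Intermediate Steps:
d = 196 (d = (18 - 4)**2 = 14**2 = 196)
(d*0)*(-71 - 7*(-1)) = (196*0)*(-71 - 7*(-1)) = 0*(-71 + 7) = 0*(-64) = 0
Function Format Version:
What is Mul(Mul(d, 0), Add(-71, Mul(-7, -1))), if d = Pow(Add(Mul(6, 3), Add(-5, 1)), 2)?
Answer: 0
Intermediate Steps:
d = 196 (d = Pow(Add(18, -4), 2) = Pow(14, 2) = 196)
Mul(Mul(d, 0), Add(-71, Mul(-7, -1))) = Mul(Mul(196, 0), Add(-71, Mul(-7, -1))) = Mul(0, Add(-71, 7)) = Mul(0, -64) = 0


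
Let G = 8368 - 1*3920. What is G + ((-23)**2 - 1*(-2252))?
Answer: 7229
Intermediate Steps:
G = 4448 (G = 8368 - 3920 = 4448)
G + ((-23)**2 - 1*(-2252)) = 4448 + ((-23)**2 - 1*(-2252)) = 4448 + (529 + 2252) = 4448 + 2781 = 7229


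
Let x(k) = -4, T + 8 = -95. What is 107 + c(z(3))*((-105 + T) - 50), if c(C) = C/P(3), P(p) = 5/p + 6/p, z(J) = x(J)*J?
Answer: 10465/11 ≈ 951.36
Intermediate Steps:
T = -103 (T = -8 - 95 = -103)
z(J) = -4*J
P(p) = 11/p
c(C) = 3*C/11 (c(C) = C/((11/3)) = C/((11*(⅓))) = C/(11/3) = C*(3/11) = 3*C/11)
107 + c(z(3))*((-105 + T) - 50) = 107 + (3*(-4*3)/11)*((-105 - 103) - 50) = 107 + ((3/11)*(-12))*(-208 - 50) = 107 - 36/11*(-258) = 107 + 9288/11 = 10465/11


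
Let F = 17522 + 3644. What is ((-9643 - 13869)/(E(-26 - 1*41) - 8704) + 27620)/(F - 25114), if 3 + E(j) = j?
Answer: -4327882/618567 ≈ -6.9966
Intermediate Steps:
E(j) = -3 + j
F = 21166
((-9643 - 13869)/(E(-26 - 1*41) - 8704) + 27620)/(F - 25114) = ((-9643 - 13869)/((-3 + (-26 - 1*41)) - 8704) + 27620)/(21166 - 25114) = (-23512/((-3 + (-26 - 41)) - 8704) + 27620)/(-3948) = (-23512/((-3 - 67) - 8704) + 27620)*(-1/3948) = (-23512/(-70 - 8704) + 27620)*(-1/3948) = (-23512/(-8774) + 27620)*(-1/3948) = (-23512*(-1/8774) + 27620)*(-1/3948) = (11756/4387 + 27620)*(-1/3948) = (121180696/4387)*(-1/3948) = -4327882/618567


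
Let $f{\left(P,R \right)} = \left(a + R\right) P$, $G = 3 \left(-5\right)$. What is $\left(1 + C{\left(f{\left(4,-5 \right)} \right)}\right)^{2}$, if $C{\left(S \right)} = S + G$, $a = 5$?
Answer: $196$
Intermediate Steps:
$G = -15$
$f{\left(P,R \right)} = P \left(5 + R\right)$ ($f{\left(P,R \right)} = \left(5 + R\right) P = P \left(5 + R\right)$)
$C{\left(S \right)} = -15 + S$ ($C{\left(S \right)} = S - 15 = -15 + S$)
$\left(1 + C{\left(f{\left(4,-5 \right)} \right)}\right)^{2} = \left(1 - \left(15 - 4 \left(5 - 5\right)\right)\right)^{2} = \left(1 + \left(-15 + 4 \cdot 0\right)\right)^{2} = \left(1 + \left(-15 + 0\right)\right)^{2} = \left(1 - 15\right)^{2} = \left(-14\right)^{2} = 196$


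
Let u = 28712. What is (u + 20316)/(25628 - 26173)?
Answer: -49028/545 ≈ -89.960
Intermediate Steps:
(u + 20316)/(25628 - 26173) = (28712 + 20316)/(25628 - 26173) = 49028/(-545) = 49028*(-1/545) = -49028/545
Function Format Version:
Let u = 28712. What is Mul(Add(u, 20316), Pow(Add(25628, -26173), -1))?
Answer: Rational(-49028, 545) ≈ -89.960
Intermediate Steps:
Mul(Add(u, 20316), Pow(Add(25628, -26173), -1)) = Mul(Add(28712, 20316), Pow(Add(25628, -26173), -1)) = Mul(49028, Pow(-545, -1)) = Mul(49028, Rational(-1, 545)) = Rational(-49028, 545)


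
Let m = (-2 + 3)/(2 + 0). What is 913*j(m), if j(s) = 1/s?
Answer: 1826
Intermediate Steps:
m = ½ (m = 1/2 = 1*(½) = ½ ≈ 0.50000)
j(s) = 1/s
913*j(m) = 913/(½) = 913*2 = 1826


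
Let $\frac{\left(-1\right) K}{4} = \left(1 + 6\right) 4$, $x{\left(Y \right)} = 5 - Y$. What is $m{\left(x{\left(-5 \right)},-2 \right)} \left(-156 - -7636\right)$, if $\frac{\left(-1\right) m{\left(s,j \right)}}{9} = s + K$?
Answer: $6866640$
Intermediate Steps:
$K = -112$ ($K = - 4 \left(1 + 6\right) 4 = - 4 \cdot 7 \cdot 4 = \left(-4\right) 28 = -112$)
$m{\left(s,j \right)} = 1008 - 9 s$ ($m{\left(s,j \right)} = - 9 \left(s - 112\right) = - 9 \left(-112 + s\right) = 1008 - 9 s$)
$m{\left(x{\left(-5 \right)},-2 \right)} \left(-156 - -7636\right) = \left(1008 - 9 \left(5 - -5\right)\right) \left(-156 - -7636\right) = \left(1008 - 9 \left(5 + 5\right)\right) \left(-156 + 7636\right) = \left(1008 - 90\right) 7480 = 918 \cdot 7480 = 6866640$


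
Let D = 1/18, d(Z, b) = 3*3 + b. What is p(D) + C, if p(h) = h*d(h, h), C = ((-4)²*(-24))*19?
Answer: -2363741/324 ≈ -7295.5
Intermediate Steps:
d(Z, b) = 9 + b
D = 1/18 ≈ 0.055556
C = -7296 (C = (16*(-24))*19 = -384*19 = -7296)
p(h) = h*(9 + h)
p(D) + C = (9 + 1/18)/18 - 7296 = (1/18)*(163/18) - 7296 = 163/324 - 7296 = -2363741/324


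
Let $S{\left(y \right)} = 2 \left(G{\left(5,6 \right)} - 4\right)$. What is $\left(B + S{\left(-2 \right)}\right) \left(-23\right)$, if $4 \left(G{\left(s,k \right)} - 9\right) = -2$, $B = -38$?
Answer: $667$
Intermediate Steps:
$G{\left(s,k \right)} = \frac{17}{2}$ ($G{\left(s,k \right)} = 9 + \frac{1}{4} \left(-2\right) = 9 - \frac{1}{2} = \frac{17}{2}$)
$S{\left(y \right)} = 9$ ($S{\left(y \right)} = 2 \left(\frac{17}{2} - 4\right) = 2 \cdot \frac{9}{2} = 9$)
$\left(B + S{\left(-2 \right)}\right) \left(-23\right) = \left(-38 + 9\right) \left(-23\right) = \left(-29\right) \left(-23\right) = 667$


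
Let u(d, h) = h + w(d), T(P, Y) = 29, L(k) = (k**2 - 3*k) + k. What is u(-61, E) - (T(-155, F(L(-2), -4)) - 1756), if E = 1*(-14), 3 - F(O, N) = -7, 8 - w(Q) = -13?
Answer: 1734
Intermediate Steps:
w(Q) = 21 (w(Q) = 8 - 1*(-13) = 8 + 13 = 21)
L(k) = k**2 - 2*k
F(O, N) = 10 (F(O, N) = 3 - 1*(-7) = 3 + 7 = 10)
E = -14
u(d, h) = 21 + h (u(d, h) = h + 21 = 21 + h)
u(-61, E) - (T(-155, F(L(-2), -4)) - 1756) = (21 - 14) - (29 - 1756) = 7 - 1*(-1727) = 7 + 1727 = 1734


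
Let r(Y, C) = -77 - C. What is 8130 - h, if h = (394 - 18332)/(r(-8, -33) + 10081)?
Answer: 81618748/10037 ≈ 8131.8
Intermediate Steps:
h = -17938/10037 (h = (394 - 18332)/((-77 - 1*(-33)) + 10081) = -17938/((-77 + 33) + 10081) = -17938/(-44 + 10081) = -17938/10037 ≈ -1.7872)
8130 - h = 8130 - 1*(-17938/10037) = 8130 + 17938/10037 = 81618748/10037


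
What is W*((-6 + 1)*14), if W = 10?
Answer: -700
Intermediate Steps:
W*((-6 + 1)*14) = 10*((-6 + 1)*14) = 10*(-5*14) = 10*(-70) = -700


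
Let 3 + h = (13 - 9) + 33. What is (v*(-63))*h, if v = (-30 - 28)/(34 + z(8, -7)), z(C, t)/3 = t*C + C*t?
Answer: -62118/151 ≈ -411.38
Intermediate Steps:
z(C, t) = 6*C*t (z(C, t) = 3*(t*C + C*t) = 3*(C*t + C*t) = 3*(2*C*t) = 6*C*t)
h = 34 (h = -3 + ((13 - 9) + 33) = -3 + (4 + 33) = -3 + 37 = 34)
v = 29/151 (v = (-30 - 28)/(34 + 6*8*(-7)) = -58/(34 - 336) = -58/(-302) = -58*(-1/302) = 29/151 ≈ 0.19205)
(v*(-63))*h = ((29/151)*(-63))*34 = -1827/151*34 = -62118/151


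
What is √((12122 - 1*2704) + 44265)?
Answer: √53683 ≈ 231.70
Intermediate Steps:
√((12122 - 1*2704) + 44265) = √((12122 - 2704) + 44265) = √(9418 + 44265) = √53683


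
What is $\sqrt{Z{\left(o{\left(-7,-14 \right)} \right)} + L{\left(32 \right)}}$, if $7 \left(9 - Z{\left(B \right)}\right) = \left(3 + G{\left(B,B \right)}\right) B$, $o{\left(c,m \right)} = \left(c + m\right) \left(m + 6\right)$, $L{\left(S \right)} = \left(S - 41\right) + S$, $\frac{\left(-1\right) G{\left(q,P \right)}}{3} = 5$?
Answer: $8 \sqrt{5} \approx 17.889$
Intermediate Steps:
$G{\left(q,P \right)} = -15$ ($G{\left(q,P \right)} = \left(-3\right) 5 = -15$)
$L{\left(S \right)} = -41 + 2 S$ ($L{\left(S \right)} = \left(-41 + S\right) + S = -41 + 2 S$)
$o{\left(c,m \right)} = \left(6 + m\right) \left(c + m\right)$ ($o{\left(c,m \right)} = \left(c + m\right) \left(6 + m\right) = \left(6 + m\right) \left(c + m\right)$)
$Z{\left(B \right)} = 9 + \frac{12 B}{7}$ ($Z{\left(B \right)} = 9 - \frac{\left(3 - 15\right) B}{7} = 9 - \frac{\left(-12\right) B}{7} = 9 + \frac{12 B}{7}$)
$\sqrt{Z{\left(o{\left(-7,-14 \right)} \right)} + L{\left(32 \right)}} = \sqrt{\left(9 + \frac{12 \left(\left(-14\right)^{2} + 6 \left(-7\right) + 6 \left(-14\right) - -98\right)}{7}\right) + \left(-41 + 2 \cdot 32\right)} = \sqrt{\left(9 + \frac{12 \left(196 - 42 - 84 + 98\right)}{7}\right) + \left(-41 + 64\right)} = \sqrt{\left(9 + \frac{12}{7} \cdot 168\right) + 23} = \sqrt{\left(9 + 288\right) + 23} = \sqrt{297 + 23} = \sqrt{320} = 8 \sqrt{5}$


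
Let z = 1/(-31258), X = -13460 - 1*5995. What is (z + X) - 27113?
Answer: -1455622545/31258 ≈ -46568.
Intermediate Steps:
X = -19455 (X = -13460 - 5995 = -19455)
z = -1/31258 ≈ -3.1992e-5
(z + X) - 27113 = (-1/31258 - 19455) - 27113 = -608124391/31258 - 27113 = -1455622545/31258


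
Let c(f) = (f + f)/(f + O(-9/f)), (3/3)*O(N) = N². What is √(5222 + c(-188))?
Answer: √230642680923659686/6644591 ≈ 72.277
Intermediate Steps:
O(N) = N²
c(f) = 2*f/(f + 81/f²) (c(f) = (f + f)/(f + (-9/f)²) = (2*f)/(f + 81/f²) = 2*f/(f + 81/f²))
√(5222 + c(-188)) = √(5222 + 2*(-188)³/(81 + (-188)³)) = √(5222 + 2*(-6644672)/(81 - 6644672)) = √(5222 + 2*(-6644672)/(-6644591)) = √(5222 + 2*(-6644672)*(-1/6644591)) = √(5222 + 13289344/6644591) = √(34711343546/6644591) = √230642680923659686/6644591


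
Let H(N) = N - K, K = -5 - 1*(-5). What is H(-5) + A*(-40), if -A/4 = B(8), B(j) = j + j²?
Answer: 11515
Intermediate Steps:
K = 0 (K = -5 + 5 = 0)
H(N) = N (H(N) = N - 1*0 = N + 0 = N)
A = -288 (A = -32*(1 + 8) = -32*9 = -4*72 = -288)
H(-5) + A*(-40) = -5 - 288*(-40) = -5 + 11520 = 11515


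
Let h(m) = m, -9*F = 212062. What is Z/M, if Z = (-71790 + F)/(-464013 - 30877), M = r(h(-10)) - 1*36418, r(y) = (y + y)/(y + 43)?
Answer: -214543/40552208895 ≈ -5.2905e-6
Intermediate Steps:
F = -212062/9 (F = -⅑*212062 = -212062/9 ≈ -23562.)
r(y) = 2*y/(43 + y) (r(y) = (2*y)/(43 + y) = 2*y/(43 + y))
M = -1201814/33 (M = 2*(-10)/(43 - 10) - 1*36418 = 2*(-10)/33 - 36418 = 2*(-10)*(1/33) - 36418 = -20/33 - 36418 = -1201814/33 ≈ -36419.)
Z = 429086/2227005 (Z = (-71790 - 212062/9)/(-464013 - 30877) = -858172/9/(-494890) = -858172/9*(-1/494890) = 429086/2227005 ≈ 0.19267)
Z/M = 429086/(2227005*(-1201814/33)) = (429086/2227005)*(-33/1201814) = -214543/40552208895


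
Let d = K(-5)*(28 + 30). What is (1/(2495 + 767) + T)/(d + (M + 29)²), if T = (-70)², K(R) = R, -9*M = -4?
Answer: 1294687881/152449570 ≈ 8.4926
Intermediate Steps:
M = 4/9 (M = -⅑*(-4) = 4/9 ≈ 0.44444)
T = 4900
d = -290 (d = -5*(28 + 30) = -5*58 = -290)
(1/(2495 + 767) + T)/(d + (M + 29)²) = (1/(2495 + 767) + 4900)/(-290 + (4/9 + 29)²) = (1/3262 + 4900)/(-290 + (265/9)²) = (1/3262 + 4900)/(-290 + 70225/81) = 15983801/(3262*(46735/81)) = (15983801/3262)*(81/46735) = 1294687881/152449570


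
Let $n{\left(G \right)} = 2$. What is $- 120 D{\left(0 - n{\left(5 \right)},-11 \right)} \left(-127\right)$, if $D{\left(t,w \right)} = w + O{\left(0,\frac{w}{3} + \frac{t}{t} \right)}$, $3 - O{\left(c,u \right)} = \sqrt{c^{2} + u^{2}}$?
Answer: $-162560$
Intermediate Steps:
$O{\left(c,u \right)} = 3 - \sqrt{c^{2} + u^{2}}$
$D{\left(t,w \right)} = 3 + w - \sqrt{\left(1 + \frac{w}{3}\right)^{2}}$ ($D{\left(t,w \right)} = w - \left(-3 + \sqrt{0^{2} + \left(\frac{w}{3} + \frac{t}{t}\right)^{2}}\right) = w - \left(-3 + \sqrt{0 + \left(w \frac{1}{3} + 1\right)^{2}}\right) = w - \left(-3 + \sqrt{0 + \left(\frac{w}{3} + 1\right)^{2}}\right) = w - \left(-3 + \sqrt{0 + \left(1 + \frac{w}{3}\right)^{2}}\right) = w - \left(-3 + \sqrt{\left(1 + \frac{w}{3}\right)^{2}}\right) = 3 + w - \sqrt{\left(1 + \frac{w}{3}\right)^{2}}$)
$- 120 D{\left(0 - n{\left(5 \right)},-11 \right)} \left(-127\right) = - 120 \left(3 - 11 - \frac{\sqrt{\left(3 - 11\right)^{2}}}{3}\right) \left(-127\right) = - 120 \left(3 - 11 - \frac{\sqrt{\left(-8\right)^{2}}}{3}\right) \left(-127\right) = - 120 \left(3 - 11 - \frac{\sqrt{64}}{3}\right) \left(-127\right) = - 120 \left(3 - 11 - \frac{8}{3}\right) \left(-127\right) = \left(-120\right) \left(- \frac{32}{3}\right) \left(-127\right) = 1280 \left(-127\right) = -162560$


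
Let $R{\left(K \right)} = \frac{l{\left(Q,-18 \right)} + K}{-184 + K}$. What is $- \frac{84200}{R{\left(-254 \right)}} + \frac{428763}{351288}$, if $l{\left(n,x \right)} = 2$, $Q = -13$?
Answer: $- \frac{17136577879}{117096} \approx -1.4635 \cdot 10^{5}$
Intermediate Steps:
$R{\left(K \right)} = \frac{2 + K}{-184 + K}$
$- \frac{84200}{R{\left(-254 \right)}} + \frac{428763}{351288} = - \frac{84200}{\frac{1}{-184 - 254} \left(2 - 254\right)} + \frac{428763}{351288} = - \frac{84200}{\frac{1}{-438} \left(-252\right)} + 428763 \cdot \frac{1}{351288} = - \frac{84200}{\left(- \frac{1}{438}\right) \left(-252\right)} + \frac{142921}{117096} = - \frac{84200}{\frac{42}{73}} + \frac{142921}{117096} = \left(-84200\right) \frac{73}{42} + \frac{142921}{117096} = - \frac{3073300}{21} + \frac{142921}{117096} = - \frac{17136577879}{117096}$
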